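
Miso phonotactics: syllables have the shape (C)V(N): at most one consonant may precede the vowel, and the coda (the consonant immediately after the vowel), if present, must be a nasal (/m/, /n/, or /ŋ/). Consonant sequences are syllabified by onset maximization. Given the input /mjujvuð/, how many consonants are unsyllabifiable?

The consonants /m/, /j/, /ð/ cannot be parsed into a legal (C)V(N) syllable (only a nasal (/m/, /n/, or /ŋ/) is licensed in coda position; onsets are limited to one consonant).

3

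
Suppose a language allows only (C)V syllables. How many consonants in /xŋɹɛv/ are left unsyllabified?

Under (C)V, the unsyllabifiable consonants are /x/, /ŋ/, /v/ (no codas are permitted; onsets are limited to one consonant).

3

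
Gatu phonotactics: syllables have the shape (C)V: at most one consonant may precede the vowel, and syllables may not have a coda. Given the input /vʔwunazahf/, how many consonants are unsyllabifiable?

4

The consonants /v/, /ʔ/, /h/, /f/ cannot be parsed into a legal (C)V syllable (no codas are permitted; onsets are limited to one consonant).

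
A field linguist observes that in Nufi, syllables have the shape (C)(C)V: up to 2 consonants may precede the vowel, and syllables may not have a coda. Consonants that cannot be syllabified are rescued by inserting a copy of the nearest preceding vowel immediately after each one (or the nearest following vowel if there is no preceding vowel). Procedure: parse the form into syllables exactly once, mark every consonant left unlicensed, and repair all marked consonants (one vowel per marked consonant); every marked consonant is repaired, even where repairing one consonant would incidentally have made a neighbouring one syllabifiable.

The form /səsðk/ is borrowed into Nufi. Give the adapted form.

səsəðəkə

Under (C)(C)V, the unsyllabifiable consonants are /s/, /ð/, /k/ (no codas are permitted; onsets may contain at most 2 consonants).
Epenthesis after each stranded consonant: /s/ → /sə/, /ð/ → /ðə/, /k/ → /kə/.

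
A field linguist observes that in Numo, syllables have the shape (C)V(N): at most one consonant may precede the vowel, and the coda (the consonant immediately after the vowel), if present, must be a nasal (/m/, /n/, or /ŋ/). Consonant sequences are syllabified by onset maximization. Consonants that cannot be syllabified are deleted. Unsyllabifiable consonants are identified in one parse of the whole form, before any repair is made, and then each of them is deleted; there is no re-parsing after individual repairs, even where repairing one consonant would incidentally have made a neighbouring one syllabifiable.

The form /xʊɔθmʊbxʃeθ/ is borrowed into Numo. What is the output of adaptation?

Syllabifying with onset maximization leaves /θ/, /b/, /x/, /θ/ stranded (only a nasal (/m/, /n/, or /ŋ/) is licensed in coda position; onsets are limited to one consonant).
Deletion applies to /θ/, /b/, /x/, /θ/.

xʊɔmʊʃe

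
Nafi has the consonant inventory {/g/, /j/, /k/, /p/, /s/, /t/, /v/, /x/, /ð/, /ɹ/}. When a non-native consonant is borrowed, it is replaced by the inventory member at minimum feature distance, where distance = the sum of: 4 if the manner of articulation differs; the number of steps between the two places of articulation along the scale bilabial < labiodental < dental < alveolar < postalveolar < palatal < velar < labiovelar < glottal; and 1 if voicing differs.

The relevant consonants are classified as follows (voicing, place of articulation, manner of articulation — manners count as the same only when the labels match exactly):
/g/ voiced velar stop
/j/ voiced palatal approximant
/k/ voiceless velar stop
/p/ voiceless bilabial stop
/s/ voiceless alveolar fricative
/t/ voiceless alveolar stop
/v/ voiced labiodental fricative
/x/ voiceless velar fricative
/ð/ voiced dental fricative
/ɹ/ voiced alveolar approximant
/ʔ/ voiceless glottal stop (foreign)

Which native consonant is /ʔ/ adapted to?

/k/ is closest: same manner (stop), place distance 2 (glottal→velar), same voicing; total 2. Next closest is /g/ at distance 3.

k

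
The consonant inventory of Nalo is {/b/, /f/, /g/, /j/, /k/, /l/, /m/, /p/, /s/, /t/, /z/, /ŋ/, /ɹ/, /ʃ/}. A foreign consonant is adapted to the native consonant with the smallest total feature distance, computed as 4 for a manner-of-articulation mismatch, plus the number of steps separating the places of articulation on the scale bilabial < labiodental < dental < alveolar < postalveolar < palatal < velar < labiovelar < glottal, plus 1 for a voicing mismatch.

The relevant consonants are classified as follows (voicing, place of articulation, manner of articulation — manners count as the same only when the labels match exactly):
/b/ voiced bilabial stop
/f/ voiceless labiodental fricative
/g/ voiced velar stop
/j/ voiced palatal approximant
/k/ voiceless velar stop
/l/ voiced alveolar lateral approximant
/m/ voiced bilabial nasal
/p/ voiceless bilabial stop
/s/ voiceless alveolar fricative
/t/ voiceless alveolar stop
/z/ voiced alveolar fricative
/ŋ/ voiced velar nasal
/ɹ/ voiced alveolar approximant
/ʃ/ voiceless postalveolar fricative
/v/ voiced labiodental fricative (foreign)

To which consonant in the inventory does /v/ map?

/f/ is closest: same manner (fricative), place distance 0 (labiodental→labiodental), voicing differs (+1); total 1. Next closest is /z/ at distance 2.

f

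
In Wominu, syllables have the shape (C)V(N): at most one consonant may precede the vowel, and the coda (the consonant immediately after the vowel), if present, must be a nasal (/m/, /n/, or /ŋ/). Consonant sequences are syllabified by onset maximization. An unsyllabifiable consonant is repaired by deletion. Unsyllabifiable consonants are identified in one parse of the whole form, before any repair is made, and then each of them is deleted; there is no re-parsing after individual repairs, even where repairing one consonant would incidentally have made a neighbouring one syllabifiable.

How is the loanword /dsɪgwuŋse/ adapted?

sɪwuŋse

Under (C)V(N), the unsyllabifiable consonants are /d/, /g/ (only a nasal (/m/, /n/, or /ŋ/) is licensed in coda position; onsets are limited to one consonant).
Each unlicensed consonant is deleted: /d/, /g/.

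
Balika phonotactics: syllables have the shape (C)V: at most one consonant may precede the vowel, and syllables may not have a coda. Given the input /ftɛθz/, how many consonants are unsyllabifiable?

3

Under (C)V, the unsyllabifiable consonants are /f/, /θ/, /z/ (no codas are permitted; onsets are limited to one consonant).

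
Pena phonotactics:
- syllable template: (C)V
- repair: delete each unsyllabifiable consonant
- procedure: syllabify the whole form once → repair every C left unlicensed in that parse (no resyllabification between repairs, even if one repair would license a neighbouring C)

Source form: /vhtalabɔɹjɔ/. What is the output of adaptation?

talabɔjɔ

The consonants /v/, /h/, /ɹ/ cannot be parsed into a legal (C)V syllable (no codas are permitted; onsets are limited to one consonant).
Each unlicensed consonant is deleted: /v/, /h/, /ɹ/.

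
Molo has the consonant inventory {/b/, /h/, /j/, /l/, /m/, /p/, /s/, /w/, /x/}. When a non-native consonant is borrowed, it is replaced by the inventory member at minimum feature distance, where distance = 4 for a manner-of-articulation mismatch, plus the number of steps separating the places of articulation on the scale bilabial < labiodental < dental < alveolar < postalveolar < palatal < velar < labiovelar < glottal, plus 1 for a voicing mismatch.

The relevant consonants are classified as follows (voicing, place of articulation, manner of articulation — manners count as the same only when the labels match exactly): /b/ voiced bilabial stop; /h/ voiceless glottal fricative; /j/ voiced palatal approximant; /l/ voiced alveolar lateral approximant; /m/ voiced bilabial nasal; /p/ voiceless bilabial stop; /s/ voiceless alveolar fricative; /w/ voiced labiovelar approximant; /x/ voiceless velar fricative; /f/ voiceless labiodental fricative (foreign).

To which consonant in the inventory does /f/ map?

/s/ is closest: same manner (fricative), place distance 2 (labiodental→alveolar), same voicing; total 2. Next closest is /p/ at distance 5.

s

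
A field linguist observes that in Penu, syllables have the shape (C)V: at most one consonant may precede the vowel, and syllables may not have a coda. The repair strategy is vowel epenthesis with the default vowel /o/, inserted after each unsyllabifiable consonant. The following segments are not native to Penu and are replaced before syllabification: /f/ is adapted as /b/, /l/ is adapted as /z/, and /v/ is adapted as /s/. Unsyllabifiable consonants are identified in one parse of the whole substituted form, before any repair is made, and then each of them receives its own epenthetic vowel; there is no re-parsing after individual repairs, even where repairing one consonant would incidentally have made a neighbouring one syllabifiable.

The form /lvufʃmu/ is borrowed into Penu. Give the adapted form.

zosuboʃomu

Substitution: /l/ → /z/, /v/ → /s/, /f/ → /b/, giving /zsubʃmu/.
Syllabifying with onset maximization leaves /z/, /b/, /ʃ/ stranded (no codas are permitted; onsets are limited to one consonant).
Epenthesis after each stranded consonant: /z/ → /zo/, /b/ → /bo/, /ʃ/ → /ʃo/.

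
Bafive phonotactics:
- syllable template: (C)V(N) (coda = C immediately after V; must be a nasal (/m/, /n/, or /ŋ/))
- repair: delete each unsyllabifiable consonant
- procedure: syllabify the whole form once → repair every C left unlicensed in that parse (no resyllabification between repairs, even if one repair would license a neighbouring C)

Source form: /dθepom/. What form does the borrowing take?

θepom

Under (C)V(N), the unsyllabifiable consonants are /d/ (only a nasal (/m/, /n/, or /ŋ/) is licensed in coda position; onsets are limited to one consonant).
Deleting the stranded consonants removes /d/.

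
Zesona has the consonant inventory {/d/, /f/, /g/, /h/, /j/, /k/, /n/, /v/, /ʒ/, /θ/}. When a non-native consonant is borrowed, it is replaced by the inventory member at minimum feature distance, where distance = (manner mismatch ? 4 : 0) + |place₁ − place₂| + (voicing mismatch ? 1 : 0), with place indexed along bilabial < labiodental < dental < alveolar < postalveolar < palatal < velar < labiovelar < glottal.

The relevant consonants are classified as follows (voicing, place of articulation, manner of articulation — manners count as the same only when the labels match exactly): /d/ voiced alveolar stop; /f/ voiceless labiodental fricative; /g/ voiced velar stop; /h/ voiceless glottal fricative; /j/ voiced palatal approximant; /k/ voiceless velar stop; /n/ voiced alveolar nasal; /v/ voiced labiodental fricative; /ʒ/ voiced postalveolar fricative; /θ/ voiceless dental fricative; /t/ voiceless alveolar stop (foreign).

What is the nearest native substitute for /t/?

d

/d/ is closest: same manner (stop), place distance 0 (alveolar→alveolar), voicing differs (+1); total 1. Next closest is /k/ at distance 3.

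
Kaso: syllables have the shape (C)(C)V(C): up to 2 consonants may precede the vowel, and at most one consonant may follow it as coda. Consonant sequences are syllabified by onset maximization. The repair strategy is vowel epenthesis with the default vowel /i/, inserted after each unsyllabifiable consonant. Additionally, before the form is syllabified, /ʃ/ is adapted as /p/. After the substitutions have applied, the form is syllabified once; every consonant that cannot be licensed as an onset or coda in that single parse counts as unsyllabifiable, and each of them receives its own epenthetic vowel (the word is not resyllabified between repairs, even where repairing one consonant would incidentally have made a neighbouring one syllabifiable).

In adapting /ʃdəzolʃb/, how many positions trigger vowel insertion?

After substitution the input is /pdəzolpb/.
The unsyllabifiable consonants are /p/, /b/; each receives one epenthetic vowel.

2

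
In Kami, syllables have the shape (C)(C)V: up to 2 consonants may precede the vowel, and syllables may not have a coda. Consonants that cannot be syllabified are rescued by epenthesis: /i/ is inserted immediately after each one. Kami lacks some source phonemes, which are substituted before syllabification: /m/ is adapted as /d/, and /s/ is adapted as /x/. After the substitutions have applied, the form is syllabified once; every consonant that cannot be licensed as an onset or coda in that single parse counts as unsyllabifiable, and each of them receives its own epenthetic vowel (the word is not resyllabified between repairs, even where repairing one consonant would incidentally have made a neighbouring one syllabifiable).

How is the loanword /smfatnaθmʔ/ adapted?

xidfatnaθidiʔi

Substitution: /s/ → /x/, /m/ → /d/, giving /xdfatnaθdʔ/.
Syllabifying with onset maximization leaves /x/, /θ/, /d/, /ʔ/ stranded (no codas are permitted; onsets may contain at most 2 consonants).
Inserting the epenthetic vowel yields /x/ → /xi/, /θ/ → /θi/, /d/ → /di/, /ʔ/ → /ʔi/.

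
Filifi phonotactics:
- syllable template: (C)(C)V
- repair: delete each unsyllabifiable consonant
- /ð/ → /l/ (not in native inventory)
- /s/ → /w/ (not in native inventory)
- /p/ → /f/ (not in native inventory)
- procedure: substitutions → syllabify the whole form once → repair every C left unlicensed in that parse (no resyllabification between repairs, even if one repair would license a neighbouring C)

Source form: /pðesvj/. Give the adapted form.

Substitution: /p/ → /f/, /ð/ → /l/, /s/ → /w/, giving /flewvj/.
Under (C)(C)V, the unsyllabifiable consonants are /w/, /v/, /j/ (no codas are permitted; onsets may contain at most 2 consonants).
Deleting the stranded consonants removes /w/, /v/, /j/.

fle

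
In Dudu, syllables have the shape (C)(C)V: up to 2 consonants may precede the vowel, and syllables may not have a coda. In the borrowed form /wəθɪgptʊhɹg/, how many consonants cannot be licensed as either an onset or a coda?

Under (C)(C)V, the unsyllabifiable consonants are /g/, /h/, /ɹ/, /g/ (no codas are permitted; onsets may contain at most 2 consonants).

4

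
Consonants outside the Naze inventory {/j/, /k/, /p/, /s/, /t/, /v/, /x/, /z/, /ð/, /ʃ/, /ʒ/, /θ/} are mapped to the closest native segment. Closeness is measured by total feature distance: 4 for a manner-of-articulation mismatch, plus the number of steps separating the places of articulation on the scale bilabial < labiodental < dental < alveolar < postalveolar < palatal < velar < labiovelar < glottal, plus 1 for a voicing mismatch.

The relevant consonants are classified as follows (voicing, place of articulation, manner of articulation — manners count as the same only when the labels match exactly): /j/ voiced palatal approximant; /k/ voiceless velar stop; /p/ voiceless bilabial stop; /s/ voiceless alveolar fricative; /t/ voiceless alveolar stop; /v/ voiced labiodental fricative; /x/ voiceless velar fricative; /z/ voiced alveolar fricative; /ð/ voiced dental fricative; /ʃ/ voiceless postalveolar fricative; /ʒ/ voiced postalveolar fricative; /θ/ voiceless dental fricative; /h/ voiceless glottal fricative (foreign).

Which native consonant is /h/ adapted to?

x

/x/ is closest: same manner (fricative), place distance 2 (glottal→velar), same voicing; total 2. Next closest is /ʃ/ at distance 4.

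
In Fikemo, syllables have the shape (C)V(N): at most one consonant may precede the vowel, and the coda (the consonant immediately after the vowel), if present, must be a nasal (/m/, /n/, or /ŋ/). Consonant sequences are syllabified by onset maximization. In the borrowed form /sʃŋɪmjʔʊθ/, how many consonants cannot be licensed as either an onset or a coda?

Syllabifying with onset maximization leaves /s/, /ʃ/, /j/, /θ/ stranded (only a nasal (/m/, /n/, or /ŋ/) is licensed in coda position; onsets are limited to one consonant).

4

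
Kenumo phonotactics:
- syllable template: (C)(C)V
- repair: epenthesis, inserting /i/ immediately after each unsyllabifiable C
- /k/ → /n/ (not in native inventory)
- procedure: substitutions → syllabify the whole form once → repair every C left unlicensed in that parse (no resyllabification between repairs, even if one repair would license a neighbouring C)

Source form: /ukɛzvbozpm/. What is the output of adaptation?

Substitution: /k/ → /n/, giving /unɛzvbozpm/.
The consonants /z/, /z/, /p/, /m/ cannot be parsed into a legal (C)(C)V syllable (no codas are permitted; onsets may contain at most 2 consonants).
Epenthesis after each stranded consonant: /z/ → /zi/, /z/ → /zi/, /p/ → /pi/, /m/ → /mi/.

unɛzivbozipimi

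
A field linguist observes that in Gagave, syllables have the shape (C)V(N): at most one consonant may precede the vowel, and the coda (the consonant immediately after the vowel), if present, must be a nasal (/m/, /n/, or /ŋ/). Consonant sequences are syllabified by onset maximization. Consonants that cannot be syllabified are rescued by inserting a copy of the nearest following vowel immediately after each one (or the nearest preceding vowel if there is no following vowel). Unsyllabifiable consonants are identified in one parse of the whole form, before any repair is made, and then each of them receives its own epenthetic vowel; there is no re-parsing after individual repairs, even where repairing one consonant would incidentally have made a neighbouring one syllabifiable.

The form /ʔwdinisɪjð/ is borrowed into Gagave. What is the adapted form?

Under (C)V(N), the unsyllabifiable consonants are /ʔ/, /w/, /j/, /ð/ (only a nasal (/m/, /n/, or /ŋ/) is licensed in coda position; onsets are limited to one consonant).
Each unlicensed consonant becomes the onset of a new syllable: /ʔ/ → /ʔi/, /w/ → /wi/, /j/ → /jɪ/, /ð/ → /ðɪ/.

ʔiwidinisɪjɪðɪ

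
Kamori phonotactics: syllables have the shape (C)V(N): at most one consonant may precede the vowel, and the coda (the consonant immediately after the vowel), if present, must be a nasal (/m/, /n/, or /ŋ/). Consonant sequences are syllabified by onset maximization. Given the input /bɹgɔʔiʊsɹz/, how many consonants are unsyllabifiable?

5

Syllabifying with onset maximization leaves /b/, /ɹ/, /s/, /ɹ/, /z/ stranded (only a nasal (/m/, /n/, or /ŋ/) is licensed in coda position; onsets are limited to one consonant).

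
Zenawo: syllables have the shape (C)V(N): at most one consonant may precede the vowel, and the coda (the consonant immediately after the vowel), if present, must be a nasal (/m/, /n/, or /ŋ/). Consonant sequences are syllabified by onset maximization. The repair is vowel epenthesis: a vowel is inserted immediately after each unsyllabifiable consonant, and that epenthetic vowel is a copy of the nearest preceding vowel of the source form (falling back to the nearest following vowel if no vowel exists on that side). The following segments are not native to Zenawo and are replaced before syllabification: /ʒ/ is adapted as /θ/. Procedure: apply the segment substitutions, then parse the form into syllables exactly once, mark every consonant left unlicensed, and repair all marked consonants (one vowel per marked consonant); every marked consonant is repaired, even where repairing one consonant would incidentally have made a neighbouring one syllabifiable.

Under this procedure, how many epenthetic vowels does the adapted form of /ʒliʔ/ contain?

2

After substitution the input is /θliʔ/.
The unsyllabifiable consonants are /θ/, /ʔ/; each receives one epenthetic vowel.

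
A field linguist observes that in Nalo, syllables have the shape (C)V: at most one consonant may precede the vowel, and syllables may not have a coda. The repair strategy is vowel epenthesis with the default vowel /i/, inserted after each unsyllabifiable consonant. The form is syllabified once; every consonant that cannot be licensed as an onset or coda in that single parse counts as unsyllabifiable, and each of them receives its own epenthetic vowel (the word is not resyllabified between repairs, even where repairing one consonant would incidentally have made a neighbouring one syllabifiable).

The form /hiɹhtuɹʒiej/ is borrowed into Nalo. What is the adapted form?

Under (C)V, the unsyllabifiable consonants are /ɹ/, /h/, /ɹ/, /j/ (no codas are permitted; onsets are limited to one consonant).
Inserting the epenthetic vowel yields /ɹ/ → /ɹi/, /h/ → /hi/, /ɹ/ → /ɹi/, /j/ → /ji/.

hiɹihituɹiʒieji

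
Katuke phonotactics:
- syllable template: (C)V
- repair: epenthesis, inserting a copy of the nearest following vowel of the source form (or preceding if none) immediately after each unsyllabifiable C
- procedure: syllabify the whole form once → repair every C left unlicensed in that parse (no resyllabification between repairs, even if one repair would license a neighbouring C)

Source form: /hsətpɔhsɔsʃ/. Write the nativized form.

Syllabifying with onset maximization leaves /h/, /t/, /h/, /s/, /ʃ/ stranded (no codas are permitted; onsets are limited to one consonant).
Each unlicensed consonant becomes the onset of a new syllable: /h/ → /hə/, /t/ → /tɔ/, /h/ → /hɔ/, /s/ → /sɔ/, /ʃ/ → /ʃɔ/.

həsətɔpɔhɔsɔsɔʃɔ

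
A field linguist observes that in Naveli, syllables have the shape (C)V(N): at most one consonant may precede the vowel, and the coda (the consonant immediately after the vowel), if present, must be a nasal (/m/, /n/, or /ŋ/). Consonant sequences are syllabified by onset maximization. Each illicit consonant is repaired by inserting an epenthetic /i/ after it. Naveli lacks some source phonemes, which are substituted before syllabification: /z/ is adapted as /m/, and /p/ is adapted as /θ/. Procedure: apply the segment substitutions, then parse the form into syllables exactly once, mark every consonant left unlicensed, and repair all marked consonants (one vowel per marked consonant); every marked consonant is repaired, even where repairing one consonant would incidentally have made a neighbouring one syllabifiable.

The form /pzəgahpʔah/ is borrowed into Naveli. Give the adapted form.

θiməgahiθiʔahi

Substitution: /p/ → /θ/, /z/ → /m/, giving /θməgahθʔah/.
The consonants /θ/, /h/, /θ/, /h/ cannot be parsed into a legal (C)V(N) syllable (only a nasal (/m/, /n/, or /ŋ/) is licensed in coda position; onsets are limited to one consonant).
Epenthesis after each stranded consonant: /θ/ → /θi/, /h/ → /hi/, /θ/ → /θi/, /h/ → /hi/.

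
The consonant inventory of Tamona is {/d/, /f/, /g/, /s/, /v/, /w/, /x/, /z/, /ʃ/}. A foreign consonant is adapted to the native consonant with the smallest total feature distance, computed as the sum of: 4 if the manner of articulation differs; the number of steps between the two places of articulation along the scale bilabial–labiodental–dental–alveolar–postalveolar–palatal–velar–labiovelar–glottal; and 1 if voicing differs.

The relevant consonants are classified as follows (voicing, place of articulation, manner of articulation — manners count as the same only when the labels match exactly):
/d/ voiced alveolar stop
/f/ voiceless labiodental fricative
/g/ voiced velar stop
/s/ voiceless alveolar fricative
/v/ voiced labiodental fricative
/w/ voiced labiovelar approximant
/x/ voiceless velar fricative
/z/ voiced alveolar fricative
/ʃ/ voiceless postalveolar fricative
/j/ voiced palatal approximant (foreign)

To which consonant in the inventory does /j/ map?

w

/w/ is closest: same manner (approximant), place distance 2 (palatal→labiovelar), same voicing; total 2. Next closest is /g/ at distance 5.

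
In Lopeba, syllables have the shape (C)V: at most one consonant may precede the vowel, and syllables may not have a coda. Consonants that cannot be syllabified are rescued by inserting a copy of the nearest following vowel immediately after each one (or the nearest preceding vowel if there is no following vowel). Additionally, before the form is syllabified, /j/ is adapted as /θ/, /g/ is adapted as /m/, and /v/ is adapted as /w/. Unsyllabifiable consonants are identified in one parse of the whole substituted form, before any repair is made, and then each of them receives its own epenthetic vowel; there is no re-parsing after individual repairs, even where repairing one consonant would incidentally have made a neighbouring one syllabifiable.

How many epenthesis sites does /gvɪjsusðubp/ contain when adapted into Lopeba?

5

After substitution the input is /mwɪθsusðubp/.
The unsyllabifiable consonants are /m/, /θ/, /s/, /b/, /p/; each receives one epenthetic vowel.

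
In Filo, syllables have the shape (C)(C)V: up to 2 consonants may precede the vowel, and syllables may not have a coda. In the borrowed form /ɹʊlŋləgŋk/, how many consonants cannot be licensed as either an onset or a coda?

Under (C)(C)V, the unsyllabifiable consonants are /l/, /g/, /ŋ/, /k/ (no codas are permitted; onsets may contain at most 2 consonants).

4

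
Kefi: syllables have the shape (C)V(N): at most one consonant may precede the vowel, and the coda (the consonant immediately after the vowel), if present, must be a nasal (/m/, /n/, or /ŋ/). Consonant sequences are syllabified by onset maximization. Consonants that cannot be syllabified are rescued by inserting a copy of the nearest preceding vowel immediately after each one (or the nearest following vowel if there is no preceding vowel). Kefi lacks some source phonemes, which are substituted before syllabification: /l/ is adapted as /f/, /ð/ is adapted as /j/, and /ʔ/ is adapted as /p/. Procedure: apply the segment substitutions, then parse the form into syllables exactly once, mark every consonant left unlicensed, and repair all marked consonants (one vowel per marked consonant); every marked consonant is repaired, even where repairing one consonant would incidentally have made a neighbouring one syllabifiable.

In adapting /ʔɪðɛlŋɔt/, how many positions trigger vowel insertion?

2

After substitution the input is /pɪjɛfŋɔt/.
The unsyllabifiable consonants are /f/, /t/; each receives one epenthetic vowel.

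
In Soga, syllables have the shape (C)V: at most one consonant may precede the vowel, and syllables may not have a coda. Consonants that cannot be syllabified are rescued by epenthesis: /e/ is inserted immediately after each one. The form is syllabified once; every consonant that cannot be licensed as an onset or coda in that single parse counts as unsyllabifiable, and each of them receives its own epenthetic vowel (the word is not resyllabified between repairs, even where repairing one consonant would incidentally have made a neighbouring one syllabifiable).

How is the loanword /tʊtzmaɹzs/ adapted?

tʊtezemaɹezese

The consonants /t/, /z/, /ɹ/, /z/, /s/ cannot be parsed into a legal (C)V syllable (no codas are permitted; onsets are limited to one consonant).
Each unlicensed consonant becomes the onset of a new syllable: /t/ → /te/, /z/ → /ze/, /ɹ/ → /ɹe/, /z/ → /ze/, /s/ → /se/.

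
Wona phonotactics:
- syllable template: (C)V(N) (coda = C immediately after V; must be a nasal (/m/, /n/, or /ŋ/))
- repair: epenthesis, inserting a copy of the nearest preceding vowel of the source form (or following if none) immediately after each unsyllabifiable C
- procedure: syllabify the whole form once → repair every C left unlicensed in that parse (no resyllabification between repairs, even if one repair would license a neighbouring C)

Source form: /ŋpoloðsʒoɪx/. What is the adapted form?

ŋopoloðosoʒoɪxɪ

The consonants /ŋ/, /ð/, /s/, /x/ cannot be parsed into a legal (C)V(N) syllable (only a nasal (/m/, /n/, or /ŋ/) is licensed in coda position; onsets are limited to one consonant).
Each unlicensed consonant becomes the onset of a new syllable: /ŋ/ → /ŋo/, /ð/ → /ðo/, /s/ → /so/, /x/ → /xɪ/.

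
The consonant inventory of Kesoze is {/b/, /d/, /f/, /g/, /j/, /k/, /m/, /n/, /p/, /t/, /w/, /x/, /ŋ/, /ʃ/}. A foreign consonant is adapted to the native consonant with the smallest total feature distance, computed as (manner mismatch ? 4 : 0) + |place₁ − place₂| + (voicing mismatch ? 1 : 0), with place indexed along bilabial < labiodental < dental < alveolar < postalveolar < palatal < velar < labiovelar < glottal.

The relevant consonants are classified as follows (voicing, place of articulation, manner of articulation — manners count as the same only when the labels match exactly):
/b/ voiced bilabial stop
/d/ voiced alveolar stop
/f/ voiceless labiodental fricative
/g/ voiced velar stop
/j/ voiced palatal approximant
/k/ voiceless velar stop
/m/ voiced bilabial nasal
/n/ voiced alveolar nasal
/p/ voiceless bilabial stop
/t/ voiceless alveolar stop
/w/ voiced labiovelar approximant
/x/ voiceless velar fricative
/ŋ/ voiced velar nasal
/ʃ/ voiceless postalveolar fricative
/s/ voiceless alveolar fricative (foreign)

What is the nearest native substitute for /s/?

/ʃ/ is closest: same manner (fricative), place distance 1 (alveolar→postalveolar), same voicing; total 1. Next closest is /f/ at distance 2.

ʃ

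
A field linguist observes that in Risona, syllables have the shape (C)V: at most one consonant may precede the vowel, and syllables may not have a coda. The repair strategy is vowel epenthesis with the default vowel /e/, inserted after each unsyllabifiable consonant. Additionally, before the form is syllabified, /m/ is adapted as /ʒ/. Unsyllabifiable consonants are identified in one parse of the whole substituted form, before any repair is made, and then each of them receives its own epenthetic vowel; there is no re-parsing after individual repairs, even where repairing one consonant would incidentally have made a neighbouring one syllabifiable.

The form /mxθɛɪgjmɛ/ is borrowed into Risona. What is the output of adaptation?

ʒexeθɛɪgejeʒɛ

Substitution: /m/ → /ʒ/, giving /ʒxθɛɪgjʒɛ/.
Syllabifying with onset maximization leaves /ʒ/, /x/, /g/, /j/ stranded (no codas are permitted; onsets are limited to one consonant).
Inserting the epenthetic vowel yields /ʒ/ → /ʒe/, /x/ → /xe/, /g/ → /ge/, /j/ → /je/.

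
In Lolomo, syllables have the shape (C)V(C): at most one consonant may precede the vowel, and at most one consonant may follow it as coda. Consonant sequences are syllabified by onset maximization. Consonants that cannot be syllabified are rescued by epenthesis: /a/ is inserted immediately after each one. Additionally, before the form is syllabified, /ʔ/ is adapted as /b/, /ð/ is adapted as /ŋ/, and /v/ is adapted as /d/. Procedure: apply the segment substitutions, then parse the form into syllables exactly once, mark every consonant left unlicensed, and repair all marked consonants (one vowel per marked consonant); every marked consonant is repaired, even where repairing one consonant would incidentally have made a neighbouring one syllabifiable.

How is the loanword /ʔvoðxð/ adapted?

Substitution: /ʔ/ → /b/, /v/ → /d/, /ð/ → /ŋ/, giving /bdoŋxŋ/.
Syllabifying with onset maximization leaves /b/, /x/, /ŋ/ stranded (at most one coda consonant is licensed; onsets are limited to one consonant).
Each unlicensed consonant becomes the onset of a new syllable: /b/ → /ba/, /x/ → /xa/, /ŋ/ → /ŋa/.

badoŋxaŋa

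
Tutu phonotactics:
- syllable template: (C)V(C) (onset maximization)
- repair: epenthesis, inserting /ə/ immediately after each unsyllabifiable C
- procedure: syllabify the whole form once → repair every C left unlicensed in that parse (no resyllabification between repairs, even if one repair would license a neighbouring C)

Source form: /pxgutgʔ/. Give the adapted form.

pəxəgutgəʔə

The consonants /p/, /x/, /g/, /ʔ/ cannot be parsed into a legal (C)V(C) syllable (at most one coda consonant is licensed; onsets are limited to one consonant).
Epenthesis after each stranded consonant: /p/ → /pə/, /x/ → /xə/, /g/ → /gə/, /ʔ/ → /ʔə/.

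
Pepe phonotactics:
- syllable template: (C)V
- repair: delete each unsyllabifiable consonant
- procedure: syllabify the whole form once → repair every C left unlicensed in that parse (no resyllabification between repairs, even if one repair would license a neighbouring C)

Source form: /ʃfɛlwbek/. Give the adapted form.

fɛbe

Syllabifying with onset maximization leaves /ʃ/, /l/, /w/, /k/ stranded (no codas are permitted; onsets are limited to one consonant).
Deleting the stranded consonants removes /ʃ/, /l/, /w/, /k/.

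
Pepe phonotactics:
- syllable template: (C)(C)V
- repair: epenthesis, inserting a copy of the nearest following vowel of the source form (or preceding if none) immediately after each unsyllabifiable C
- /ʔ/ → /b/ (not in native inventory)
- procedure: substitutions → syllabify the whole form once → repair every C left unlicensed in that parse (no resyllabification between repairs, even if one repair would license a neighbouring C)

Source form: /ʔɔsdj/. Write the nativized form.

Substitution: /ʔ/ → /b/, giving /bɔsdj/.
Under (C)(C)V, the unsyllabifiable consonants are /s/, /d/, /j/ (no codas are permitted; onsets may contain at most 2 consonants).
Each unlicensed consonant becomes the onset of a new syllable: /s/ → /sɔ/, /d/ → /dɔ/, /j/ → /jɔ/.

bɔsɔdɔjɔ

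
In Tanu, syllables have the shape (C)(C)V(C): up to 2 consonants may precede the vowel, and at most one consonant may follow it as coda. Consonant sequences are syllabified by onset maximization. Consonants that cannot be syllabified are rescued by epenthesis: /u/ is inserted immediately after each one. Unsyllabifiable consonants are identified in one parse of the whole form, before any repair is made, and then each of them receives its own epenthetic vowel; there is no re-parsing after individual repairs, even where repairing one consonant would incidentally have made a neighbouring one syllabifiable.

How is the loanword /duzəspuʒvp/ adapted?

duzəspuʒvupu

Syllabifying with onset maximization leaves /v/, /p/ stranded (at most one coda consonant is licensed; onsets may contain at most 2 consonants).
Each unlicensed consonant becomes the onset of a new syllable: /v/ → /vu/, /p/ → /pu/.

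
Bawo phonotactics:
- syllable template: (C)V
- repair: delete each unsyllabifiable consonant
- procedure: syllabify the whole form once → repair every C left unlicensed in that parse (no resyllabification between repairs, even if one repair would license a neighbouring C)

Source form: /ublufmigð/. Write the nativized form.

Syllabifying with onset maximization leaves /b/, /f/, /g/, /ð/ stranded (no codas are permitted; onsets are limited to one consonant).
Deletion applies to /b/, /f/, /g/, /ð/.

ulumi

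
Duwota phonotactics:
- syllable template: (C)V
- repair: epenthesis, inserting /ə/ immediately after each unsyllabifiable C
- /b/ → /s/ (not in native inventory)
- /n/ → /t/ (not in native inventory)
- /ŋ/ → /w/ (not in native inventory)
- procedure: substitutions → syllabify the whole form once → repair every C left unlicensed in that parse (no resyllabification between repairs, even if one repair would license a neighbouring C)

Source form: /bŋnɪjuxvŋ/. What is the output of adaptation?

səwətɪjuxəvəwə

Substitution: /b/ → /s/, /ŋ/ → /w/, /n/ → /t/, giving /swtɪjuxvw/.
Syllabifying with onset maximization leaves /s/, /w/, /x/, /v/, /w/ stranded (no codas are permitted; onsets are limited to one consonant).
Inserting the epenthetic vowel yields /s/ → /sə/, /w/ → /wə/, /x/ → /xə/, /v/ → /və/, /w/ → /wə/.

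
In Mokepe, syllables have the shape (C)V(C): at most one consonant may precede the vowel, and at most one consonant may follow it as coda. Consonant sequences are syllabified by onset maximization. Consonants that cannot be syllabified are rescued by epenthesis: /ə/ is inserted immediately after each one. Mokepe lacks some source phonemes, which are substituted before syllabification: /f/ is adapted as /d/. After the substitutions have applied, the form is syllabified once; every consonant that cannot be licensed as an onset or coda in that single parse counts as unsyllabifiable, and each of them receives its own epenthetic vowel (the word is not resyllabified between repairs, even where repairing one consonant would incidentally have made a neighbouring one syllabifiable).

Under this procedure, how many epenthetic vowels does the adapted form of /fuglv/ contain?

2

After substitution the input is /duglv/.
The unsyllabifiable consonants are /l/, /v/; each receives one epenthetic vowel.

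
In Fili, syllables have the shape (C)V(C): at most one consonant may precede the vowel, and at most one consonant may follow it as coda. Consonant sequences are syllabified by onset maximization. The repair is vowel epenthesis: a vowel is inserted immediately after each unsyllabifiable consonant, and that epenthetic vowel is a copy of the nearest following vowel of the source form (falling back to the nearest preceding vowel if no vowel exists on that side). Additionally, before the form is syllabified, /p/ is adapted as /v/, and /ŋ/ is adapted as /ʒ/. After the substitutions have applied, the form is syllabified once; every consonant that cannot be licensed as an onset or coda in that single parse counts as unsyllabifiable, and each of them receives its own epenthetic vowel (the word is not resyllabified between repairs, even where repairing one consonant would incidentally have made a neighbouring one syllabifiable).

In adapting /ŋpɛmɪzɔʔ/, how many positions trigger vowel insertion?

After substitution the input is /ʒvɛmɪzɔʔ/.
The unsyllabifiable consonants are /ʒ/; each receives one epenthetic vowel.

1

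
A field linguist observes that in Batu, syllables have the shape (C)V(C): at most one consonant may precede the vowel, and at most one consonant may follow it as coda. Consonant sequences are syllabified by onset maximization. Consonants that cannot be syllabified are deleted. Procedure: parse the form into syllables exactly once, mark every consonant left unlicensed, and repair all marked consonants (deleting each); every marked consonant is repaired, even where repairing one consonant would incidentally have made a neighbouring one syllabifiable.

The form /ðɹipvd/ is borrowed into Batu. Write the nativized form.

Syllabifying with onset maximization leaves /ð/, /v/, /d/ stranded (at most one coda consonant is licensed; onsets are limited to one consonant).
Deleting the stranded consonants removes /ð/, /v/, /d/.

ɹip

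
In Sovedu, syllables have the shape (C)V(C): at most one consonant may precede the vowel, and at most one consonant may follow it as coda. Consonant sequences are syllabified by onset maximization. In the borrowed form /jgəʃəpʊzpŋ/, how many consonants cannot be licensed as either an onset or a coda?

3

Syllabifying with onset maximization leaves /j/, /p/, /ŋ/ stranded (at most one coda consonant is licensed; onsets are limited to one consonant).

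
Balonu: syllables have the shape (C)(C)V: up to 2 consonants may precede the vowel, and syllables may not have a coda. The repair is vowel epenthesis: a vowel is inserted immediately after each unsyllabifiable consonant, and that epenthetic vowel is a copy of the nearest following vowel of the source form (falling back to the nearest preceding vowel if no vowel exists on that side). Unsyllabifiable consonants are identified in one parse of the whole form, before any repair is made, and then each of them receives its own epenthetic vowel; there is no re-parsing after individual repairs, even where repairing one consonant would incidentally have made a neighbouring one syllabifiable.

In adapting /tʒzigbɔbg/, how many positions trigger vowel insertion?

3

The unsyllabifiable consonants are /t/, /b/, /g/; each receives one epenthetic vowel.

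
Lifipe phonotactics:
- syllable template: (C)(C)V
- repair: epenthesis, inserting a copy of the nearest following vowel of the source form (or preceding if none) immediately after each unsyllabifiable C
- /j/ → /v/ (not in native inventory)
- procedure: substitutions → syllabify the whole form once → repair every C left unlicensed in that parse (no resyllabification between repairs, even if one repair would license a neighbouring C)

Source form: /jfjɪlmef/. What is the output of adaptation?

Substitution: /j/ → /v/, giving /vfvɪlmef/.
Under (C)(C)V, the unsyllabifiable consonants are /v/, /f/ (no codas are permitted; onsets may contain at most 2 consonants).
Each unlicensed consonant becomes the onset of a new syllable: /v/ → /vɪ/, /f/ → /fe/.

vɪfvɪlmefe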